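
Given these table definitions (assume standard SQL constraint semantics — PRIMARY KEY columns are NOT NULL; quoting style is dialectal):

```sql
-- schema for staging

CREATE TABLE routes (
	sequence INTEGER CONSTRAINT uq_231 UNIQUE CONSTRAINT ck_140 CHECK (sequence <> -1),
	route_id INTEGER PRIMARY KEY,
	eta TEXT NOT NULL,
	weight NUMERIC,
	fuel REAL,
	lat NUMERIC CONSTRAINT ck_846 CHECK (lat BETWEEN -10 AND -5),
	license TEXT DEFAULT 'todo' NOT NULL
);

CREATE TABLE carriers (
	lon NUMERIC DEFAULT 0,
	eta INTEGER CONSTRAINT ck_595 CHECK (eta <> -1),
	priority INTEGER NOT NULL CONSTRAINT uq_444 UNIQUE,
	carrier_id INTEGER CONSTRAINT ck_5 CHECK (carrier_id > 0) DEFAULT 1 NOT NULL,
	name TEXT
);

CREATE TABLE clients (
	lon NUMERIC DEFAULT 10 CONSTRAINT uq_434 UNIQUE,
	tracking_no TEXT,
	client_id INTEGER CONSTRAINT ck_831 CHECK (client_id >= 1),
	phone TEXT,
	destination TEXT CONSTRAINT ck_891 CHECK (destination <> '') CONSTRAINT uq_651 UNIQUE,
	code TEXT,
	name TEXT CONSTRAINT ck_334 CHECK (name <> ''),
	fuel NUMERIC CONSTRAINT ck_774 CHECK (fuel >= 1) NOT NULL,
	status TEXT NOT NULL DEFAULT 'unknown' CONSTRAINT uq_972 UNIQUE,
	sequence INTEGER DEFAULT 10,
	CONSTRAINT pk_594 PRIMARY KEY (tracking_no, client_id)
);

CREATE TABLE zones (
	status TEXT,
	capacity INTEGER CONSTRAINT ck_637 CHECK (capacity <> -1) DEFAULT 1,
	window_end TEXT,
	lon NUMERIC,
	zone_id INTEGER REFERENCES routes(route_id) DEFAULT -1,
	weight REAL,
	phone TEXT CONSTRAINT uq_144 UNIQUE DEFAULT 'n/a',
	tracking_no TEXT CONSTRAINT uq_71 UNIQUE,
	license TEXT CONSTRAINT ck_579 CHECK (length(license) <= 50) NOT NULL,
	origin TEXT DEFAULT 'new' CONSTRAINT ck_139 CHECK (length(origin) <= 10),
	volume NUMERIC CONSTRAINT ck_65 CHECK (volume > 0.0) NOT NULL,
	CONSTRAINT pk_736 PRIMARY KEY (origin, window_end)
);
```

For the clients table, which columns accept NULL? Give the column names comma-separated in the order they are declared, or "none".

- lon: UNIQUE does not imply NOT NULL → nullable.
- tracking_no: part of the PRIMARY KEY, which implies NOT NULL → not nullable.
- client_id: part of the PRIMARY KEY, which implies NOT NULL → not nullable.
- phone: no NOT NULL constraint applies → nullable.
- destination: CHECK does not forbid NULL (a CHECK constraint passes when its expression is NULL) → nullable.
- code: no NOT NULL constraint applies → nullable.
- name: CHECK does not forbid NULL (a CHECK constraint passes when its expression is NULL) → nullable.
- fuel: declared NOT NULL → not nullable.
- status: declared NOT NULL → not nullable.
- sequence: DEFAULT only fills an omitted column; an explicit NULL is still allowed → nullable.

lon, phone, destination, code, name, sequence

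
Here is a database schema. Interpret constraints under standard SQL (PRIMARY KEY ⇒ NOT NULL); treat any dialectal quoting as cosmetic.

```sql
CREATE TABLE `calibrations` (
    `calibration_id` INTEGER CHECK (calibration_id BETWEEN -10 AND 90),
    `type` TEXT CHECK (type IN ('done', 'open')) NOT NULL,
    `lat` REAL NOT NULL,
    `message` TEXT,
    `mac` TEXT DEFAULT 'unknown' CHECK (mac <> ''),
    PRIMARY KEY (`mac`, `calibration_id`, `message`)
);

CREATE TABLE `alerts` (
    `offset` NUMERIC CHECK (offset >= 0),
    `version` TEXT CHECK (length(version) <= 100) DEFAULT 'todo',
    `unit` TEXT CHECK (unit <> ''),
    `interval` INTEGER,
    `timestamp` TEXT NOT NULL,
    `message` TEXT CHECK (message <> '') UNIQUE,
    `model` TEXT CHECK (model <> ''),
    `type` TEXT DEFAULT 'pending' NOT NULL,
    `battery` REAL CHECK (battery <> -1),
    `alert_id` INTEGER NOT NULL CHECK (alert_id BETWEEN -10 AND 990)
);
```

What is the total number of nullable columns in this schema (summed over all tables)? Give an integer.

7

calibrations: 0 nullable (none — PK (mac, calibration_id, message) and explicit NOT NULL columns excluded).
alerts: 7 nullable (offset, version, unit, interval, message, model, battery — PK none and explicit NOT NULL columns excluded).
Total: 0 + 7 = 7.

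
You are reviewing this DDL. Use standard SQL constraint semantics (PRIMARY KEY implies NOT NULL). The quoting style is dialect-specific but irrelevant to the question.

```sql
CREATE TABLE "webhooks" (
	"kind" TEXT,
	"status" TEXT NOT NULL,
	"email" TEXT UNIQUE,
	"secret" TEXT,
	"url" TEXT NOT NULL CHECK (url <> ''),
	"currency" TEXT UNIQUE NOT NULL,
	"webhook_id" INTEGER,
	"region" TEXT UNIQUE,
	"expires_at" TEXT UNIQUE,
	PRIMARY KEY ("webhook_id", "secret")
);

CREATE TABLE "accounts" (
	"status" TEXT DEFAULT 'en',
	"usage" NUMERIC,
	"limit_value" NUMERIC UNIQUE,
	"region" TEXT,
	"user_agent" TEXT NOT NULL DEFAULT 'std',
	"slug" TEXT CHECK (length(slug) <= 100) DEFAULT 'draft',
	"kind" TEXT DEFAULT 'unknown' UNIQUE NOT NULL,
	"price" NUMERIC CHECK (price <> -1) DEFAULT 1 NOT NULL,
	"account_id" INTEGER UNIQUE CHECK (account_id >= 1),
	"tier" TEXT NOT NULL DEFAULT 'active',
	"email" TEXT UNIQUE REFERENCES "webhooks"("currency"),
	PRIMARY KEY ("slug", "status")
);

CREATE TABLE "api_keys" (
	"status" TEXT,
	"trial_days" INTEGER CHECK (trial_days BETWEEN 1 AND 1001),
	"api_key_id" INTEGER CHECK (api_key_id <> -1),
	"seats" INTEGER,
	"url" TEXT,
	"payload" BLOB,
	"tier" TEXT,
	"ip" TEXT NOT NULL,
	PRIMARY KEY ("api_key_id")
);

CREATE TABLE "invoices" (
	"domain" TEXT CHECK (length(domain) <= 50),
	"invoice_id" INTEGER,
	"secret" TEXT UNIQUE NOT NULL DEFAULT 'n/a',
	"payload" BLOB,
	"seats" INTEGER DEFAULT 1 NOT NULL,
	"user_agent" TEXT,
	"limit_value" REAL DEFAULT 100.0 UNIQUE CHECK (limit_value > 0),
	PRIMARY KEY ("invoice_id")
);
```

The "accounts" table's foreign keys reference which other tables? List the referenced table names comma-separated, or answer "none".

webhooks

- email REFERENCES webhooks(currency).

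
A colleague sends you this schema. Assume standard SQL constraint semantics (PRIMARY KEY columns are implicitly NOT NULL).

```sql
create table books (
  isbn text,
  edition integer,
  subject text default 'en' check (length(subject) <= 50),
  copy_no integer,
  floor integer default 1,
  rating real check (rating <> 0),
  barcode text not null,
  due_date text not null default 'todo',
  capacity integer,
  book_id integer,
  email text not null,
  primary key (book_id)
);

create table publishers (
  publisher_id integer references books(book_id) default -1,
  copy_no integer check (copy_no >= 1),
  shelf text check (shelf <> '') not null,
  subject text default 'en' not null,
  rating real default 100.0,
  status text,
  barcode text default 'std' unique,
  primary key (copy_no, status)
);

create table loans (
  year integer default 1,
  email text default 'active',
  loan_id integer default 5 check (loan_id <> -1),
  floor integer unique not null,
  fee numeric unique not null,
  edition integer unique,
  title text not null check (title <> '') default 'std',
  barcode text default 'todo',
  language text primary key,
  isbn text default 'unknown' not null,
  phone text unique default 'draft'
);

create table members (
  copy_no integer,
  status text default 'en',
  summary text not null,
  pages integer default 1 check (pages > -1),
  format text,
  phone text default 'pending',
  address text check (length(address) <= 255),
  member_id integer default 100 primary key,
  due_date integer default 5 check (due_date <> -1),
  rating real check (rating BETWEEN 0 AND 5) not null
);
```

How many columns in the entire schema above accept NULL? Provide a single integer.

23

books: 7 nullable (isbn, edition, subject, copy_no, floor, rating, capacity — PK (book_id) and explicit NOT NULL columns excluded).
publishers: 3 nullable (publisher_id, rating, barcode — PK (copy_no, status) and explicit NOT NULL columns excluded).
loans: 6 nullable (year, email, loan_id, edition, barcode, phone — PK (language) and explicit NOT NULL columns excluded).
members: 7 nullable (copy_no, status, pages, format, phone, address, due_date — PK (member_id) and explicit NOT NULL columns excluded).
Total: 7 + 3 + 6 + 7 = 23.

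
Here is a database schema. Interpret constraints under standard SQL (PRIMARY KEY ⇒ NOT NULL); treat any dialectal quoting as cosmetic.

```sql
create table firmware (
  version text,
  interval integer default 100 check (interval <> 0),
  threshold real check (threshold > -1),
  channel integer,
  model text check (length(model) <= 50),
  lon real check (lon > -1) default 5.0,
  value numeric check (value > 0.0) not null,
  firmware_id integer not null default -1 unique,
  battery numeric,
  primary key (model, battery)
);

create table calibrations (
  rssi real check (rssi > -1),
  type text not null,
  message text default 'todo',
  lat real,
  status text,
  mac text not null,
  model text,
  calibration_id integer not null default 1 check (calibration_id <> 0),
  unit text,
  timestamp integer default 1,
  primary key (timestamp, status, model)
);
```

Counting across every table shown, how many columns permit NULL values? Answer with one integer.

9

firmware: 5 nullable (version, interval, threshold, channel, lon — PK (model, battery) and explicit NOT NULL columns excluded).
calibrations: 4 nullable (rssi, message, lat, unit — PK (timestamp, status, model) and explicit NOT NULL columns excluded).
Total: 5 + 4 = 9.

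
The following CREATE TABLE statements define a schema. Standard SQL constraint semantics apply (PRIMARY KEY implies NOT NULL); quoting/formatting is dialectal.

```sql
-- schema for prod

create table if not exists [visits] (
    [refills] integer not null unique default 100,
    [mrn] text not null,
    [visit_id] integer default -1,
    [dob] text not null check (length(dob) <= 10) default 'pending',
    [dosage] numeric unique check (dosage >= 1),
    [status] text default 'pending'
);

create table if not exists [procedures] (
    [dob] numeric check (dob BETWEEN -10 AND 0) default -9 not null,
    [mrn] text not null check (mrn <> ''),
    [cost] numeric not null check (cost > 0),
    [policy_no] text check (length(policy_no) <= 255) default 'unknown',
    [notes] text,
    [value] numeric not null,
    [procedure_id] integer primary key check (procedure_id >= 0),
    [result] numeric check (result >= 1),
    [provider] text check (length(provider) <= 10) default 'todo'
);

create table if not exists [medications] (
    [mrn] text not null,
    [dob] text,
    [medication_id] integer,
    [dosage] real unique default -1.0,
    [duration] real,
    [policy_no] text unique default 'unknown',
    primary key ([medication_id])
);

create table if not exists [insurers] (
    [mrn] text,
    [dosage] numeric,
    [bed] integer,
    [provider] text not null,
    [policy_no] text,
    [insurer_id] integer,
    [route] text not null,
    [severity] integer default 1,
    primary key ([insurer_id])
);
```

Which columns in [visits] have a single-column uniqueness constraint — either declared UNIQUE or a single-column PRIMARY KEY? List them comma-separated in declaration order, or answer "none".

- refills: declared UNIQUE → unique.
- mrn: no UNIQUE or single-column PK constraint.
- visit_id: no UNIQUE or single-column PK constraint.
- dob: no UNIQUE or single-column PK constraint.
- dosage: declared UNIQUE → unique.
- status: no UNIQUE or single-column PK constraint.

refills, dosage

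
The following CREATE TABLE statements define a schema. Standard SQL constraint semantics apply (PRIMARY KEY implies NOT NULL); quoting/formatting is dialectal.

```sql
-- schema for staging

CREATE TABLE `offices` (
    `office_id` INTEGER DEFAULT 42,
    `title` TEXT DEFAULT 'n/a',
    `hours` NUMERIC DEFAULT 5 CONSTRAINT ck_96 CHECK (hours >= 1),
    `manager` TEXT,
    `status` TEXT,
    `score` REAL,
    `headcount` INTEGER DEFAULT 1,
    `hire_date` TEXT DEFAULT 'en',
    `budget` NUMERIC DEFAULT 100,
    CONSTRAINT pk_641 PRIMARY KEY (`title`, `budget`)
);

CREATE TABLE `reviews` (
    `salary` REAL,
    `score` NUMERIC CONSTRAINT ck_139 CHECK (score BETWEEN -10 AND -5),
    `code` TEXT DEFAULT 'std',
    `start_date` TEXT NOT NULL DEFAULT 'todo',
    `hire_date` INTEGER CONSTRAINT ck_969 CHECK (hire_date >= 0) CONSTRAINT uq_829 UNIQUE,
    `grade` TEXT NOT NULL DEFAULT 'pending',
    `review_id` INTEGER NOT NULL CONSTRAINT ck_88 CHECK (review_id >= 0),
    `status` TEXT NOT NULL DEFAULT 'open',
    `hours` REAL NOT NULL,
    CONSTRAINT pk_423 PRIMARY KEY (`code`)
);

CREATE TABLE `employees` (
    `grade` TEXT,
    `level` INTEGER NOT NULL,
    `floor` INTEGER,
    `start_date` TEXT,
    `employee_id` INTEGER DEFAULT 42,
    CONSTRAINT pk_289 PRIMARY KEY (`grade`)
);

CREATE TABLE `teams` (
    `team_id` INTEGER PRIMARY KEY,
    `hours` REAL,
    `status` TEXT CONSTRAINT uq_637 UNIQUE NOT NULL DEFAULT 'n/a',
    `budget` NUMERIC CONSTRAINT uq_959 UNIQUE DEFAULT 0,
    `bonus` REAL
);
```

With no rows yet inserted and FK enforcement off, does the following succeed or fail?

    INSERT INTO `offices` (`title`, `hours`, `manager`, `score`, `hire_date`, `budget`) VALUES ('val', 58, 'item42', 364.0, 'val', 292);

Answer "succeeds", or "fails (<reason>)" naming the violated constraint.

succeeds

NOT NULL columns: budget is supplied; title is supplied.
CHECK constraints: 58 satisfies (hours >= 1).
No constraint is violated.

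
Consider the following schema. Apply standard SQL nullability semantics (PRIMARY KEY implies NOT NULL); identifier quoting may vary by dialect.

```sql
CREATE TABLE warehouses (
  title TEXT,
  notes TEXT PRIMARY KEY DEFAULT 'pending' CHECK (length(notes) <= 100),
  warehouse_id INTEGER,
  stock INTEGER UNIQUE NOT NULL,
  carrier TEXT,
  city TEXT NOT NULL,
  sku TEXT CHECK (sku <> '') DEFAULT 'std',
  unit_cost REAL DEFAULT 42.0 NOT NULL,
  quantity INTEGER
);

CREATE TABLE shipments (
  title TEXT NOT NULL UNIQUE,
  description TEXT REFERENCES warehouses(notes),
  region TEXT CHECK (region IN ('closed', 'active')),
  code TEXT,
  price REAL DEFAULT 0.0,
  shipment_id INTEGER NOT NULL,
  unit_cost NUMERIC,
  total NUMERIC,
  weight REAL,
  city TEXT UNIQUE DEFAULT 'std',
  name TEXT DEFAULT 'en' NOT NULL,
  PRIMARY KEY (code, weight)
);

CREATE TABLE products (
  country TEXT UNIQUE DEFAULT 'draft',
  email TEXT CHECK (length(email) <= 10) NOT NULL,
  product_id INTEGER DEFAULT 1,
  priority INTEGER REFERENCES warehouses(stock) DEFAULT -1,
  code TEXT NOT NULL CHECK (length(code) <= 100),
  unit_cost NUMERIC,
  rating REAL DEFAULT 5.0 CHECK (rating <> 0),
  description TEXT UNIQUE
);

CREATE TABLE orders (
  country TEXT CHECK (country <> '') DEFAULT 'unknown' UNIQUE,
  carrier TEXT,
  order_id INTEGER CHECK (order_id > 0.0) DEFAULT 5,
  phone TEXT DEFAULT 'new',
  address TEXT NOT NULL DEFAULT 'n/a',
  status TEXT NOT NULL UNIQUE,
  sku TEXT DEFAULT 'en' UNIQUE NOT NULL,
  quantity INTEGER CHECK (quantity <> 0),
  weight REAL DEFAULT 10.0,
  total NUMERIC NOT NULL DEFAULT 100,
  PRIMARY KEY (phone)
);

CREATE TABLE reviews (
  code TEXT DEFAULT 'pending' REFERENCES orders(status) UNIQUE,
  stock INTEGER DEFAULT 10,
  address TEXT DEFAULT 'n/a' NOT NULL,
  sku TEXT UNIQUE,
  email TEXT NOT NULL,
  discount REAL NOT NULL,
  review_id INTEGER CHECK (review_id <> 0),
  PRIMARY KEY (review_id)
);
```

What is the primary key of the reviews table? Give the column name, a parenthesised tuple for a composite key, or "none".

review_id is declared PRIMARY KEY as a table-level PRIMARY KEY clause.

review_id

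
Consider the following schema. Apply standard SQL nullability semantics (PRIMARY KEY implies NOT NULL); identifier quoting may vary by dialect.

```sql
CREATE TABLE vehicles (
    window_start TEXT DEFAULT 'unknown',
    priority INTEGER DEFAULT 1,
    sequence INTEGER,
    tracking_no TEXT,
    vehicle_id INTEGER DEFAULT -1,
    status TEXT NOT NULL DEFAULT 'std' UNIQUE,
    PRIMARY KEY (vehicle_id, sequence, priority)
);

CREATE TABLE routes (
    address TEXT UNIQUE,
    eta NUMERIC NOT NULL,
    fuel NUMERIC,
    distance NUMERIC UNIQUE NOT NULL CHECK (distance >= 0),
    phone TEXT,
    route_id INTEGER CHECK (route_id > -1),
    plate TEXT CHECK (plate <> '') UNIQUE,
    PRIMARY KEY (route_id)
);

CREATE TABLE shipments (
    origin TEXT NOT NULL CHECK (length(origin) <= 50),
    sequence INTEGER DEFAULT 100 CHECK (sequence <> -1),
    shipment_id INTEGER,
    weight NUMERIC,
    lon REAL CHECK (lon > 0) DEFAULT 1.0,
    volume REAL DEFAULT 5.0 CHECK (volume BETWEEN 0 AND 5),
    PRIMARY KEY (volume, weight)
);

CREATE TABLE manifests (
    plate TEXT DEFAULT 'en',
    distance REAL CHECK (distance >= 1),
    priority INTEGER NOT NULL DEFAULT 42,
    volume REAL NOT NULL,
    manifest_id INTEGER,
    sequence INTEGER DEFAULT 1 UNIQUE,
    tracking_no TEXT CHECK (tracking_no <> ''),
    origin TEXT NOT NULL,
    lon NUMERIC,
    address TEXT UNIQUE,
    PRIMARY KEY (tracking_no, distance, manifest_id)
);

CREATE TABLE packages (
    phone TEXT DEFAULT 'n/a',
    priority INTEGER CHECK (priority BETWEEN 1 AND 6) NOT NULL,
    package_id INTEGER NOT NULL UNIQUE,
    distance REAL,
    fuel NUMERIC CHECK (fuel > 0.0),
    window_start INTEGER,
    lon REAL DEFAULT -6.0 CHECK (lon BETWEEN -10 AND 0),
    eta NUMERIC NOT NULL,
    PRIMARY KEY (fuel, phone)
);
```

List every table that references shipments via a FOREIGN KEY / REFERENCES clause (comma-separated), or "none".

none

No REFERENCES clause anywhere in the schema names shipments.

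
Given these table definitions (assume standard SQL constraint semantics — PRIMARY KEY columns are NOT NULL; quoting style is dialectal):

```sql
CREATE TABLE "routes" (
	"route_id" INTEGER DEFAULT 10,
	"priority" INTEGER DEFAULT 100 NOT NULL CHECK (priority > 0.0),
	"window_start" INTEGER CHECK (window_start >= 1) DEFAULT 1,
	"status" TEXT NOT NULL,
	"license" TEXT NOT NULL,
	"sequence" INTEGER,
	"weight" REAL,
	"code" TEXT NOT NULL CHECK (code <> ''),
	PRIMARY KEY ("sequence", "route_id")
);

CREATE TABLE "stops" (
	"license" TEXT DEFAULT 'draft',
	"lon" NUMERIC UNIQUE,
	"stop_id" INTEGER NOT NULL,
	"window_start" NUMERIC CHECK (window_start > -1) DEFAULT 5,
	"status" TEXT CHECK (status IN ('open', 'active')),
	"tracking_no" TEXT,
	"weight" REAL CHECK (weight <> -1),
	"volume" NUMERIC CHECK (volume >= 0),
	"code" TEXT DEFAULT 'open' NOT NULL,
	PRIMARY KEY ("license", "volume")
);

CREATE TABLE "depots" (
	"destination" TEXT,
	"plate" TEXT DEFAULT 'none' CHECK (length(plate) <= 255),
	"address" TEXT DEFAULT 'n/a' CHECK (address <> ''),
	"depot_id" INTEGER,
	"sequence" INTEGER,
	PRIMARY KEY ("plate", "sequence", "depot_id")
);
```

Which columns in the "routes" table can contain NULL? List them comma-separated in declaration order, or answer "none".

- route_id: part of the PRIMARY KEY, which implies NOT NULL → not nullable.
- priority: declared NOT NULL → not nullable.
- window_start: CHECK does not forbid NULL (a CHECK constraint passes when its expression is NULL) → nullable.
- status: declared NOT NULL → not nullable.
- license: declared NOT NULL → not nullable.
- sequence: part of the PRIMARY KEY, which implies NOT NULL → not nullable.
- weight: no NOT NULL constraint applies → nullable.
- code: declared NOT NULL → not nullable.

window_start, weight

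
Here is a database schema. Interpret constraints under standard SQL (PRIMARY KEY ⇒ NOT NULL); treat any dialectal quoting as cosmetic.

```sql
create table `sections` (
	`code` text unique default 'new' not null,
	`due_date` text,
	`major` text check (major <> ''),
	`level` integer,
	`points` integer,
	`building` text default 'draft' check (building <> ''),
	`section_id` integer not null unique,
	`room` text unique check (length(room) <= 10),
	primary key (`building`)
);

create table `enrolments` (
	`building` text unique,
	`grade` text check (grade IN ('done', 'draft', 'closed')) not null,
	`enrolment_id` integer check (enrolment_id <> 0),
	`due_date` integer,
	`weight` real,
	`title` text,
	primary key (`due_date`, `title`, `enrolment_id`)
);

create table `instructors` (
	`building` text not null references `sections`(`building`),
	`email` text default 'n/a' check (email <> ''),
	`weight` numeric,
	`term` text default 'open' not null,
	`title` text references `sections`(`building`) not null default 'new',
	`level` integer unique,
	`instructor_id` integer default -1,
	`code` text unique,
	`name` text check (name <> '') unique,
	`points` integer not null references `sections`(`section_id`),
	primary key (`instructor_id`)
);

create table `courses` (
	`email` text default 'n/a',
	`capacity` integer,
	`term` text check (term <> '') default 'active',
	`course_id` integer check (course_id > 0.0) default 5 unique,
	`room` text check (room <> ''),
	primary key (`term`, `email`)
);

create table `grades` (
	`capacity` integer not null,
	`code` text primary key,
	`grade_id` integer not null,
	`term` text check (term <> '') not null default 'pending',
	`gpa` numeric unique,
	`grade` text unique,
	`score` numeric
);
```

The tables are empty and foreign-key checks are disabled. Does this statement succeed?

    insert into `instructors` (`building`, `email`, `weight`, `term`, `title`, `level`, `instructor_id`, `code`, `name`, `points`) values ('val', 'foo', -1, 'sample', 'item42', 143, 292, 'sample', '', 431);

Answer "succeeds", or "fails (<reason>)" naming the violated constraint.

fails (CHECK on name)

The value '' for name violates CHECK (name <> '').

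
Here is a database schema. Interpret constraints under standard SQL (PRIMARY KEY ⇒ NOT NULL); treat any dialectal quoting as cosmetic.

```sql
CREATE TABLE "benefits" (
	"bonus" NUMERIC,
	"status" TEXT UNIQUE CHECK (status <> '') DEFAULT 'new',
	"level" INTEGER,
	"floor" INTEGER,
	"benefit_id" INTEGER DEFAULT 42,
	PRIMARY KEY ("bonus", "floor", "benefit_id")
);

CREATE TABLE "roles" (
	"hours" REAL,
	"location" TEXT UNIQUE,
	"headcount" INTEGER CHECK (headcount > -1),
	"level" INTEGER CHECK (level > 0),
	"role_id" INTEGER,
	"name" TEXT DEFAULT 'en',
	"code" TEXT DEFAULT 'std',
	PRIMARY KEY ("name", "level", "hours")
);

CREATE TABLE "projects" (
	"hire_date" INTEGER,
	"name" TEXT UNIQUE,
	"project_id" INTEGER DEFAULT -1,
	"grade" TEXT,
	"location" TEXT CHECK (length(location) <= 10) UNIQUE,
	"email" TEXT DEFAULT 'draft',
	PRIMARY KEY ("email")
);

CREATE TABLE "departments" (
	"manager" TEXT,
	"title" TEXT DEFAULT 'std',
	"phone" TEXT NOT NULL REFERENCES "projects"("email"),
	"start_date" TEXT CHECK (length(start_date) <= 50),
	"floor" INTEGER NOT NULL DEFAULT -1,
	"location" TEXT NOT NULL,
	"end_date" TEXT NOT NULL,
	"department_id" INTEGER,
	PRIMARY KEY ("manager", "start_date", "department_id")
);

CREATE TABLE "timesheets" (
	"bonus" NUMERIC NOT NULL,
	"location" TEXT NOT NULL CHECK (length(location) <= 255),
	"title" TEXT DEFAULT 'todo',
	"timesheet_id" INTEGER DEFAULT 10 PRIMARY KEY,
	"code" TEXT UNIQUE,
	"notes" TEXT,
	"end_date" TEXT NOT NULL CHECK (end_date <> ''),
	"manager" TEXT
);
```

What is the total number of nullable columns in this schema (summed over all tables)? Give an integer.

16

benefits: 2 nullable (status, level — PK (bonus, floor, benefit_id) and explicit NOT NULL columns excluded).
roles: 4 nullable (location, headcount, role_id, code — PK (name, level, hours) and explicit NOT NULL columns excluded).
projects: 5 nullable (hire_date, name, project_id, grade, location — PK (email) and explicit NOT NULL columns excluded).
departments: 1 nullable (title — PK (manager, start_date, department_id) and explicit NOT NULL columns excluded).
timesheets: 4 nullable (title, code, notes, manager — PK (timesheet_id) and explicit NOT NULL columns excluded).
Total: 2 + 4 + 5 + 1 + 4 = 16.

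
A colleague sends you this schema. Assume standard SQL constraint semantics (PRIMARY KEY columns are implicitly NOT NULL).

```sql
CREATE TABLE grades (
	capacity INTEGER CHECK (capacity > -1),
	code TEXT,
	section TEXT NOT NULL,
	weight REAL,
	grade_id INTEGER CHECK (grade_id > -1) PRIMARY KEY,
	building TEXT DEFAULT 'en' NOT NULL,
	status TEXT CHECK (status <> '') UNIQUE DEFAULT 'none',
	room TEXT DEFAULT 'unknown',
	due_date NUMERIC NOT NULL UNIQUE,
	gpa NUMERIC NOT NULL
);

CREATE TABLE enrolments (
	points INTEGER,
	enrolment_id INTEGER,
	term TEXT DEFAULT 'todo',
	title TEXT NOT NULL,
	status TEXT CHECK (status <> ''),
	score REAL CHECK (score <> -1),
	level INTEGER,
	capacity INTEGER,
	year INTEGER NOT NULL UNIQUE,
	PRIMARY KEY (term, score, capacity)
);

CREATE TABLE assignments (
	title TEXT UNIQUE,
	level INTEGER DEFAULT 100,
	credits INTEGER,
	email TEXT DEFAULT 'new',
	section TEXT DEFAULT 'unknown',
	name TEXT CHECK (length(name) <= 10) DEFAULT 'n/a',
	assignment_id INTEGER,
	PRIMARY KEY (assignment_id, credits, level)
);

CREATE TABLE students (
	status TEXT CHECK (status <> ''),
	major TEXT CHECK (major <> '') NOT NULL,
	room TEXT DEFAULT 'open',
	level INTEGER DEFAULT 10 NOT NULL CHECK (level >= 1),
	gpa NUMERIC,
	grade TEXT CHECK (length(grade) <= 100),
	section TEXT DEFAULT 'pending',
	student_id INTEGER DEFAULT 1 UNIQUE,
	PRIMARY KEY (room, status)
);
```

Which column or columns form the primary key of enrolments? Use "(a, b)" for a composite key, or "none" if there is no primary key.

A table-level PRIMARY KEY clause names 3 columns: term, score, capacity.
This is a composite key — the combination is unique, not each column individually.

(term, score, capacity)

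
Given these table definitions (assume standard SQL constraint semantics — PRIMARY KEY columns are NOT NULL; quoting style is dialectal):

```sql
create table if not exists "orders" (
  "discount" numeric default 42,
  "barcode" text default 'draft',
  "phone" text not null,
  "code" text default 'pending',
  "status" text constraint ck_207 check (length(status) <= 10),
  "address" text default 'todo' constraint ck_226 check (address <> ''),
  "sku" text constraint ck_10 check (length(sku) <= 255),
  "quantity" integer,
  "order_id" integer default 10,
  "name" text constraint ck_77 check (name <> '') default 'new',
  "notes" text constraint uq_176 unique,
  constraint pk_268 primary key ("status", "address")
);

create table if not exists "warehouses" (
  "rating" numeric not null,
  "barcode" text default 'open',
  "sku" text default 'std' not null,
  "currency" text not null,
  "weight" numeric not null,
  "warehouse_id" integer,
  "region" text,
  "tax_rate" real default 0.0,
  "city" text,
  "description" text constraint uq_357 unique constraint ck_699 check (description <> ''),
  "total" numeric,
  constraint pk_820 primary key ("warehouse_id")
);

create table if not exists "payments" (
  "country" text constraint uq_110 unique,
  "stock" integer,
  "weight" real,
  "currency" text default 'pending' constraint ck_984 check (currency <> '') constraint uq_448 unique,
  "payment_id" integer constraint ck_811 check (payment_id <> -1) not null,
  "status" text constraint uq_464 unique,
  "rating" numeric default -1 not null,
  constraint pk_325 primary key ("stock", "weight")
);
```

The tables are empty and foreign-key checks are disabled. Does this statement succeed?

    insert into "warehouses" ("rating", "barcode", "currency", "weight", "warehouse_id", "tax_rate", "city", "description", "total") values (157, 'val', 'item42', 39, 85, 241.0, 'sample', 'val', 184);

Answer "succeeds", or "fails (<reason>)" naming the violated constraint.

succeeds

NOT NULL columns: currency is supplied; rating is supplied; sku defaults to 'std'; warehouse_id is supplied; weight is supplied.
CHECK constraints: 'val' satisfies (description <> '').
No constraint is violated.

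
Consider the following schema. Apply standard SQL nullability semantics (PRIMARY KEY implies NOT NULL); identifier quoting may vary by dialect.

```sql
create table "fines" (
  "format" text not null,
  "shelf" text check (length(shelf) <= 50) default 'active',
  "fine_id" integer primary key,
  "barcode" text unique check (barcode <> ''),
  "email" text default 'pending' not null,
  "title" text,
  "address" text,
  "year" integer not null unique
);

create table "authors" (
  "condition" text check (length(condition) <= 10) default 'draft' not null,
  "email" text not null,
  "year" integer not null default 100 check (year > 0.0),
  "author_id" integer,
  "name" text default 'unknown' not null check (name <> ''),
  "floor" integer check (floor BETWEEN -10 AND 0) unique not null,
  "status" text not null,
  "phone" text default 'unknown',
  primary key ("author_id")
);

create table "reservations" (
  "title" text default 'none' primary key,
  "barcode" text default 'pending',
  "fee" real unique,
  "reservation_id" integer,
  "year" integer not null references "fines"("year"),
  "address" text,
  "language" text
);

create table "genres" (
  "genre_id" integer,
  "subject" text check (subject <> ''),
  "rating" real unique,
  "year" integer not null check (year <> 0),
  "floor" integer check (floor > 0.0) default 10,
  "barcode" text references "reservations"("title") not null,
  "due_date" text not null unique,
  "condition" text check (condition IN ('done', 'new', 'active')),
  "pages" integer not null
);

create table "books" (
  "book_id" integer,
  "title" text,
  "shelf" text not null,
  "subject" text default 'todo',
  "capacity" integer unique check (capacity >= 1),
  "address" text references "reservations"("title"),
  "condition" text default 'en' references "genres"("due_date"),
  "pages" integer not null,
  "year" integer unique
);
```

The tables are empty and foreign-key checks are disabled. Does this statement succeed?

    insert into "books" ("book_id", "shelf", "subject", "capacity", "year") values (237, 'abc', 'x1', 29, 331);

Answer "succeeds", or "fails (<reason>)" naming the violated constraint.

fails (NOT NULL on pages)

pages is omitted from the column list and has no DEFAULT, so it would receive NULL.
But pages is declared NOT NULL.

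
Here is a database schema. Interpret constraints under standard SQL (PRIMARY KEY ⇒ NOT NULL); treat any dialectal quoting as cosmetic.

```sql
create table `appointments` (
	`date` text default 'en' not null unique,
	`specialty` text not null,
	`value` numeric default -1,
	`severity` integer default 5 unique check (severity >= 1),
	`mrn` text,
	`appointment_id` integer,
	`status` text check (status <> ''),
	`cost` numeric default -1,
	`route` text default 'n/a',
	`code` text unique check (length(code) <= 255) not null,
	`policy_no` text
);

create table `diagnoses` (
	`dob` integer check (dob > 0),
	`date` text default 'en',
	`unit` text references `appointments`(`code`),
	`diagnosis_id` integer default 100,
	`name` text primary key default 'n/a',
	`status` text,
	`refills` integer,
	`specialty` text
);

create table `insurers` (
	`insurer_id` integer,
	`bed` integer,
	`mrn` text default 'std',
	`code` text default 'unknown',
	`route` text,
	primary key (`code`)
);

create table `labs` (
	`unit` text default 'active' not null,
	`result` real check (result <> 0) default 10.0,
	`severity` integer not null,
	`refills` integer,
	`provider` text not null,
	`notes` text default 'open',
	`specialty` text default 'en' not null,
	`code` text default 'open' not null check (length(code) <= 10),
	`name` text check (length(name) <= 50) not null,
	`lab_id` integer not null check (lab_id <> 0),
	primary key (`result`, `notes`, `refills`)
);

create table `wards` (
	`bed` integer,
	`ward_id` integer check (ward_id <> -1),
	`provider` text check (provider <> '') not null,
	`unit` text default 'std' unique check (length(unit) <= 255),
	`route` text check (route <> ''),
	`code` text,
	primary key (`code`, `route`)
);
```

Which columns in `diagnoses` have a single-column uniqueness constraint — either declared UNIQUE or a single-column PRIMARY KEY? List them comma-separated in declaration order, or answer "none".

name

- dob: no UNIQUE or single-column PK constraint.
- date: no UNIQUE or single-column PK constraint.
- unit: no UNIQUE or single-column PK constraint.
- diagnosis_id: no UNIQUE or single-column PK constraint.
- name: single-column PRIMARY KEY → unique.
- status: no UNIQUE or single-column PK constraint.
- refills: no UNIQUE or single-column PK constraint.
- specialty: no UNIQUE or single-column PK constraint.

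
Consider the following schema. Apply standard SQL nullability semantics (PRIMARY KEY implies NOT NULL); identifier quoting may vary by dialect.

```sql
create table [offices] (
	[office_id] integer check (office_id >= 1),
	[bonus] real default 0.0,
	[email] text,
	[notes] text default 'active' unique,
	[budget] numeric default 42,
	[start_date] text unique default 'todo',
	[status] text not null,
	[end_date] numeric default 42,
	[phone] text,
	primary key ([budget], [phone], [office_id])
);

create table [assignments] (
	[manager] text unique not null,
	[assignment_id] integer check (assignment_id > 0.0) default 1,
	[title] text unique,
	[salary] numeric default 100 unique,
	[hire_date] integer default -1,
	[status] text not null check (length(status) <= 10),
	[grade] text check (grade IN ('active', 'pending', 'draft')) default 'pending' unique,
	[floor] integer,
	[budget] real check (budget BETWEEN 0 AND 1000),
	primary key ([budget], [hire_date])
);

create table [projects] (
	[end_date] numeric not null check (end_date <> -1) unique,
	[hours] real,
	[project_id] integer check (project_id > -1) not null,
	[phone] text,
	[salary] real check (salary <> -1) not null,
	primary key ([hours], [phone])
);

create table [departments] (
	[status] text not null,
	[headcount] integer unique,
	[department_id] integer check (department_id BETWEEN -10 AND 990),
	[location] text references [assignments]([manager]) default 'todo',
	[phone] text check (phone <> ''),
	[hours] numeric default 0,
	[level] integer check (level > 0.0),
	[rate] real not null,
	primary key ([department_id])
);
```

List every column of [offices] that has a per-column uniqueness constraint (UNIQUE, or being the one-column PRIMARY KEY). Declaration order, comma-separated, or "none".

notes, start_date

- office_id: part of a composite PRIMARY KEY — only the tuple is unique, not this column on its own.
- bonus: no UNIQUE or single-column PK constraint.
- email: no UNIQUE or single-column PK constraint.
- notes: declared UNIQUE → unique.
- budget: part of a composite PRIMARY KEY — only the tuple is unique, not this column on its own.
- start_date: declared UNIQUE → unique.
- status: no UNIQUE or single-column PK constraint.
- end_date: no UNIQUE or single-column PK constraint.
- phone: part of a composite PRIMARY KEY — only the tuple is unique, not this column on its own.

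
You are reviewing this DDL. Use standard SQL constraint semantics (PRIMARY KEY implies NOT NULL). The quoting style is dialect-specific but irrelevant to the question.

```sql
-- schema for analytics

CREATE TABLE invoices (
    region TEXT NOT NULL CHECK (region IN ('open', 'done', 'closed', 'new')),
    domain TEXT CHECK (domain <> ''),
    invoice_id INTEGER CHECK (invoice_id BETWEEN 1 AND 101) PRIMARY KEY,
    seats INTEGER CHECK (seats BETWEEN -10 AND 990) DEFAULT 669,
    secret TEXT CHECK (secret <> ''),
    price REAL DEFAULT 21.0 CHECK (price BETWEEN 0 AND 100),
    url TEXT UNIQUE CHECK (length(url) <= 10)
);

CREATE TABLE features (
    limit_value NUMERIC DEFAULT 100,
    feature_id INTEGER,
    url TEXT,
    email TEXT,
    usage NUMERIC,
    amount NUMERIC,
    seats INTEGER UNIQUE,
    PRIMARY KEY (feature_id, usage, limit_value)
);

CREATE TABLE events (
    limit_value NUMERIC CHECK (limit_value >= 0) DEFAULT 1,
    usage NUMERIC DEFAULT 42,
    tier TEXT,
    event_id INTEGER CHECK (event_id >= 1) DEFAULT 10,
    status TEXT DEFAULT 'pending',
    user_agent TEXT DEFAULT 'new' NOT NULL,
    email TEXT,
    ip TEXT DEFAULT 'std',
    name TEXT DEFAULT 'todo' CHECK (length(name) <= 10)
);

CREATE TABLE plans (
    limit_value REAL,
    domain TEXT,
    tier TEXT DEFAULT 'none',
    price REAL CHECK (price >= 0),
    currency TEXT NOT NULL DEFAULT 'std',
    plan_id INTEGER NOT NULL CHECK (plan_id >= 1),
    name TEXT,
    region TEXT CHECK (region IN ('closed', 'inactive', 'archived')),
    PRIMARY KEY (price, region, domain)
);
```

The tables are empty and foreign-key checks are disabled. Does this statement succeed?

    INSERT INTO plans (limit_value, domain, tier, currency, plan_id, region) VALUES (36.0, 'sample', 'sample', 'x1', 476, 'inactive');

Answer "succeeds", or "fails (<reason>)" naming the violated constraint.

fails (NOT NULL on price)

price is omitted from the column list and has no DEFAULT, so it would receive NULL.
But price is part of the PRIMARY KEY (implied NOT NULL).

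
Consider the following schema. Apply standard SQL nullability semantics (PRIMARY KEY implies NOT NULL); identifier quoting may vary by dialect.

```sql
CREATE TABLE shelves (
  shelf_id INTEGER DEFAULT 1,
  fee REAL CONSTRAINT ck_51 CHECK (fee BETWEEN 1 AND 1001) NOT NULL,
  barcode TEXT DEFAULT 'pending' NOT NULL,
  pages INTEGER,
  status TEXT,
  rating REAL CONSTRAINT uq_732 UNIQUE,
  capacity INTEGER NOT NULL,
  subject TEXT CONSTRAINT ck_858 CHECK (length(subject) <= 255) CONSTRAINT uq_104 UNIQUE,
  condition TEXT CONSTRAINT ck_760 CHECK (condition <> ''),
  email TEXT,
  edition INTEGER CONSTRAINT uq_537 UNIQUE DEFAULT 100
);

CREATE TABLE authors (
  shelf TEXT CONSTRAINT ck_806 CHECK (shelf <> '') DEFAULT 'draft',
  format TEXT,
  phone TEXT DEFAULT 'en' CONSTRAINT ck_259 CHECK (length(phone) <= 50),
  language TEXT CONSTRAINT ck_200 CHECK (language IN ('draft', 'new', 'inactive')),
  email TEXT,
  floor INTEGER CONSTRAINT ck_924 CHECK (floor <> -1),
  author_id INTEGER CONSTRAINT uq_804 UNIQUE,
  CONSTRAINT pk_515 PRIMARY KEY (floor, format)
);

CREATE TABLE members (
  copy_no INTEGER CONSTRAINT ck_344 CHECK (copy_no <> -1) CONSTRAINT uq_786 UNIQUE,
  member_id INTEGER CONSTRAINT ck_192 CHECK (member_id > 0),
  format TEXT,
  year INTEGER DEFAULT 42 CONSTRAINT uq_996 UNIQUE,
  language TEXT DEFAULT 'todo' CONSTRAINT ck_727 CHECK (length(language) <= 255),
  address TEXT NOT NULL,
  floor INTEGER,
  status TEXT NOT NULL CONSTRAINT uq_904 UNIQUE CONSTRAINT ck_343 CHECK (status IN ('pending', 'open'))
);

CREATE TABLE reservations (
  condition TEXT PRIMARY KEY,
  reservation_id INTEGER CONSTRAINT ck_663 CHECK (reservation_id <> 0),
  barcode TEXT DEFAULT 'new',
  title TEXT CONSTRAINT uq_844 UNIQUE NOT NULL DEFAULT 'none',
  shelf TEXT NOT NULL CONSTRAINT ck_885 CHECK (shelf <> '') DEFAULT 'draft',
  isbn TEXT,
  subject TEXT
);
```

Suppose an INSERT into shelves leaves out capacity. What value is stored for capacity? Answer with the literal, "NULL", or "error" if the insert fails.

error

capacity has no DEFAULT clause.
Omitting it would insert NULL, but it is declared NOT NULL, so the INSERT fails.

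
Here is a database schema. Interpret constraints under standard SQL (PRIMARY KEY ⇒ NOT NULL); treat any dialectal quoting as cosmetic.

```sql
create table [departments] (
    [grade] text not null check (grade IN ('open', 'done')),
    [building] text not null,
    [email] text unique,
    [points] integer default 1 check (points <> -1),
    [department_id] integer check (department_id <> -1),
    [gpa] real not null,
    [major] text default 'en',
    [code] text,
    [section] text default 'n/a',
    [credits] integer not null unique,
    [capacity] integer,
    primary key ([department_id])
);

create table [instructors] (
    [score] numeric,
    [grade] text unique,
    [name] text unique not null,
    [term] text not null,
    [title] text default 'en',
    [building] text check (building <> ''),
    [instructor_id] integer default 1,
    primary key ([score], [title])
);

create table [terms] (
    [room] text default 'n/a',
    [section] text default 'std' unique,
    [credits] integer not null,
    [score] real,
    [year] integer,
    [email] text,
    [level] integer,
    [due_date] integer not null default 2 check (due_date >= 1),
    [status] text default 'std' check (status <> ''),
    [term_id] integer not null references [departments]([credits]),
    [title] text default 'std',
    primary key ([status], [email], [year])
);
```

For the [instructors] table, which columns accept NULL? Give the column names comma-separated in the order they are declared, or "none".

grade, building, instructor_id

- score: part of the PRIMARY KEY, which implies NOT NULL → not nullable.
- grade: UNIQUE does not imply NOT NULL → nullable.
- name: declared NOT NULL → not nullable.
- term: declared NOT NULL → not nullable.
- title: part of the PRIMARY KEY, which implies NOT NULL → not nullable.
- building: CHECK does not forbid NULL (a CHECK constraint passes when its expression is NULL) → nullable.
- instructor_id: DEFAULT only fills an omitted column; an explicit NULL is still allowed → nullable.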